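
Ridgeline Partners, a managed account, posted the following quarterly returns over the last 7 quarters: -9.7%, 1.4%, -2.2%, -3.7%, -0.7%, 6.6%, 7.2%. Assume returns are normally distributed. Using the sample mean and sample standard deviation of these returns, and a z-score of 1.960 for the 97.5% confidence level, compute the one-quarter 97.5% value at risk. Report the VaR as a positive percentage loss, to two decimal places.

11.76

Mean return r̄ = -1.10 / 7 = -0.1571%
Σ(r − r̄)² = 210.2971; sample σ = √(210.2971/6) = 5.9203%
VaR = −(r̄ − z·σ) = −(-0.1571 − 1.960 × 5.9203) = −(-11.7609) = 11.7609%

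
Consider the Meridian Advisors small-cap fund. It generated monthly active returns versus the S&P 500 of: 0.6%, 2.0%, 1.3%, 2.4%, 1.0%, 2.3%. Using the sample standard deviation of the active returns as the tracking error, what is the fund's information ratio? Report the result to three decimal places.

2.161

r̄ = (0.6 + 2 + 1.3 + 2.4 + 1 + 2.3) / 6 = 1.6000%
Σ(r − r̄)² = 2.7400; sample σ = √(2.7400/5) = 0.7403%
IR = r̄ / tracking error = 1.6000 / 0.7403 = 2.1613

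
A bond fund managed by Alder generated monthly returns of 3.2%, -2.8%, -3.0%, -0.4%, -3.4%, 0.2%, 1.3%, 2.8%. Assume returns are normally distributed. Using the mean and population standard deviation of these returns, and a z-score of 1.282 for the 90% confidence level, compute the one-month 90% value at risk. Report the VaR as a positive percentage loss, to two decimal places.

r̄ = (3.2 − 2.8 − 3 − 0.4 − 3.4 + 0.2 + 1.3 + 2.8) / 8 = -0.2625%
Population σ = √[Σ(r − r̄)² / 8] = √[47.8188 / 8] = √5.9774 = 2.4449%
VaR = −(r̄ − z·σ) = −(-0.2625 − 1.282 × 2.4449) = −(-3.3969) = 3.3969%

3.40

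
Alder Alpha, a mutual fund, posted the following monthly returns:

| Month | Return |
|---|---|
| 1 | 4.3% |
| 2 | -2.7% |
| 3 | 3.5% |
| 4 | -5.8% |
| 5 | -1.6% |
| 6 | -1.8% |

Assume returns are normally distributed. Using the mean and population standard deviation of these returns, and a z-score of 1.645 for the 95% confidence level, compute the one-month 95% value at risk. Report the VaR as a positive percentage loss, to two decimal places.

Mean return μ = -4.10 / 6 = -0.6833%
Σ(r − μ)² = 74.6683; population σ = √(74.6683/6) = 3.5277%
VaR = −(μ − z·σ) = −(-0.6833 − 1.645 × 3.5277) = −(-6.4864) = 6.4864%

6.49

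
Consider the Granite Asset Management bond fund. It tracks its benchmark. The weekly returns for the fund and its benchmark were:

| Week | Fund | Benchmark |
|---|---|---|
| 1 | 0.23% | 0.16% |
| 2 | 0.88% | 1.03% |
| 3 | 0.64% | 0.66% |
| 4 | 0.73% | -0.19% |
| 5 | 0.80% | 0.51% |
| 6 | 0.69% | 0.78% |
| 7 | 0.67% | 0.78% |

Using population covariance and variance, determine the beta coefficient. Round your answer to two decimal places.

0.21

r̄p = 0.6629%,  r̄m = 0.5329%
Cov = Σ(rp − r̄p)(rm − r̄m) / 7 = 0.0319
Var(rm) = Σ(rm − r̄m)² / 7 = 0.1496
β = Cov / Var = 0.0319 / 0.1496 = 0.2132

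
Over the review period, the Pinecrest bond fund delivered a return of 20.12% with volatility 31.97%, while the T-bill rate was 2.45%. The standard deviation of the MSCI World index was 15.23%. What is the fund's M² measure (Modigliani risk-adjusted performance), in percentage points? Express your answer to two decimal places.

10.87

Sharpe = (Rp − Rf) / σp = (20.12% − 2.45%) / 31.97% = 0.5527
M² = Rf + Sharpe × σm = 2.45% + 0.5527 × 15.23% = 10.8676%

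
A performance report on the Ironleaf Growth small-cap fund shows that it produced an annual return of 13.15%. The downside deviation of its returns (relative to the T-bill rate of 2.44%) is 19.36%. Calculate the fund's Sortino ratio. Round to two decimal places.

0.55

Sortino = (Rp − Rf) / σd = (13.15% − 2.44%) / 19.36% = 10.71% / 19.36% = 0.5532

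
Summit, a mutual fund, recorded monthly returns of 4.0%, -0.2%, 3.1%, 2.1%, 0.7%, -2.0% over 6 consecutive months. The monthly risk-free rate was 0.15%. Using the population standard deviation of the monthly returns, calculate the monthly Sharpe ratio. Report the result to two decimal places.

r̄ = (4 − 0.2 + 3.1 + 2.1 + 0.7 − 2) / 6 = 1.2833%
Σ(r − r̄)² = (4 − 1.2833)² + (-0.2 − 1.2833)² + (3.1 − 1.2833)² + … = 24.6683
population σ = √(24.6683 / 6) = √4.1114 = 2.0277%
Sharpe = (r̄ − rf) / σ = (1.2833 − 0.15) / 2.0277 = 1.1333 / 2.0277 = 0.5589

0.56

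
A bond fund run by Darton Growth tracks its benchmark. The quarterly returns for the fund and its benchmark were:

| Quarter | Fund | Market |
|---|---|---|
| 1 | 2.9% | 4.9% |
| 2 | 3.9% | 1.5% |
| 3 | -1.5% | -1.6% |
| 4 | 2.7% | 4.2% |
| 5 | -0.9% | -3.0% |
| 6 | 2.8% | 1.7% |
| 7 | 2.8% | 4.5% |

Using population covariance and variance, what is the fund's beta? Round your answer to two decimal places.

r̄p = 1.8143%,  r̄m = 1.7429%
Cov = Σ(rp − r̄p)(rm − r̄m) / 7 = 4.5322
Var(rm) = Σ(rm − r̄m)² / 7 = 8.1910
β = Cov / Var = 4.5322 / 8.1910 = 0.5533

0.55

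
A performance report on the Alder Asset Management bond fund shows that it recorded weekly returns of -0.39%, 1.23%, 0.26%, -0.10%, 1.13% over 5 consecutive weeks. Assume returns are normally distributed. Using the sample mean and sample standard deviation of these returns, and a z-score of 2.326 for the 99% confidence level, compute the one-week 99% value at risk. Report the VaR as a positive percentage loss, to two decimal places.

1.26

r̄ = (-0.39 + 1.23 + 0.26 − 0.1 + 1.13) / 5 = 2.130 / 5 = 0.4260%
Sample σ = √[Σ(r − r̄)² / 4] = √[2.1121 / 4] = √0.5280 = 0.7266%
VaR = −(r̄ − z·σ) = −(0.4260 − 2.326 × 0.7266) = −(-1.2641) = 1.2641%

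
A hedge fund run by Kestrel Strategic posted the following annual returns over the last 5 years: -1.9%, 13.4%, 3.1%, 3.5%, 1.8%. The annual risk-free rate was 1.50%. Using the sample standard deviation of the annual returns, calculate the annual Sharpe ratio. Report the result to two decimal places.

0.44

Mean return r̄ = 19.90 / 5 = 3.9800%
Σ(r − r̄)² = (-1.9 − 3.9800)² + (13.4 − 3.9800)² + … = 129.0680
σ = √[129.0680 / 4] = 5.6804%
Sharpe = (r̄ − rf) / σ = (3.9800 − 1.5) / 5.6804 = 2.4800 / 5.6804 = 0.4366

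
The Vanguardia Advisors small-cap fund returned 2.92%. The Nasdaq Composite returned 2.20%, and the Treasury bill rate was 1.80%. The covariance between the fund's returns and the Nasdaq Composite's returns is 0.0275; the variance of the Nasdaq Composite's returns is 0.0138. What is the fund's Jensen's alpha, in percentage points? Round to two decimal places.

0.32

β = Cov / Var = 0.0275 / 0.0138 = 1.9928
E[R] = Rf + β(Rm − Rf) = 1.80% + 1.9928 × (2.20% − 1.80%) = 2.5971%
α = Rp − E[R] = 2.92% − 2.5971% = 0.3229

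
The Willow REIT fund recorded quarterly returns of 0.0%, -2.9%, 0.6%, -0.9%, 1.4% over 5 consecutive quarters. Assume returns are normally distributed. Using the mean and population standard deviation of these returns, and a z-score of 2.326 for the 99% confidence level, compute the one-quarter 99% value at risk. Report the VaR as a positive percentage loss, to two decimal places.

3.79

r̄ = (0 − 2.9 + 0.6 − 0.9 + 1.4) / 5 = -0.3600%
Population σ = √[Σ(r − r̄)² / 5] = √[10.8920 / 5] = √2.1784 = 1.4759%
VaR = −(r̄ − z·σ) = −(-0.3600 − 2.326 × 1.4759) = −(-3.7929) = 3.7929%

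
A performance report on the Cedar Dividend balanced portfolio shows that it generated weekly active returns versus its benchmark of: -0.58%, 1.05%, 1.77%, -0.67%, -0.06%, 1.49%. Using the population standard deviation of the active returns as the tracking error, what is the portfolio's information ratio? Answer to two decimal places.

0.51

r̄ = (-0.58 + 1.05 + 1.77 − 0.67 − 0.06 + 1.49) / 6 = 0.5000%
Population σ = √[Σ(r − r̄)² / 6] = √[5.7444 / 6] = √0.9574 = 0.9785%
IR = r̄ / tracking error = 0.5000 / 0.9785 = 0.5110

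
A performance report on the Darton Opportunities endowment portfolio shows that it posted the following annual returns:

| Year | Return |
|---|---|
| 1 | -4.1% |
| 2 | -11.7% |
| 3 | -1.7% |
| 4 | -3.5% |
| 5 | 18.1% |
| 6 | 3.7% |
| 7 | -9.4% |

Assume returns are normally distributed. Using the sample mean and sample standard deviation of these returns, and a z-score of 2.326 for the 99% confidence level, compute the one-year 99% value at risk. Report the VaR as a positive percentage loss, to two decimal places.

μ = (-4.1 − 11.7 − 1.7 − 3.5 + 18.1 + 3.7 − 9.4) / 7 = -1.2286%
Σ(r − μ)² = 587.9343; sample σ = √(587.9343/6) = 9.8989%
VaR = −(μ − z·σ) = −(-1.2286 − 2.326 × 9.8989) = −(-24.2534) = 24.2534%

24.25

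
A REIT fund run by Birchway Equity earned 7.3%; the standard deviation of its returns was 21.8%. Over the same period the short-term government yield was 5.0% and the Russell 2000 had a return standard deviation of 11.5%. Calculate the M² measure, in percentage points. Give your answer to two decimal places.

Sharpe = (Rp − Rf) / σp = (7.3% − 5.0%) / 21.8% = 0.1055
M² = Rf + Sharpe × σm = 5.0% + 0.1055 × 11.5% = 6.2133%

6.21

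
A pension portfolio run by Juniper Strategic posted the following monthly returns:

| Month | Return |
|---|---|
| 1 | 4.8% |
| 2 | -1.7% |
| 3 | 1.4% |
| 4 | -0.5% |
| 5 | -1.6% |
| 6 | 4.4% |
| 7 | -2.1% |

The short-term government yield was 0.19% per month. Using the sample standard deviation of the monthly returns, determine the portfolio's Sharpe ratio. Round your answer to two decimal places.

0.16

Mean return r̄ = 4.70 / 7 = 0.6714%
Σ(r − r̄)² = 51.3143; sample σ = √(51.3143/6) = 2.9244%
Sharpe = (r̄ − rf) / σ = (0.6714 − 0.19) / 2.9244 = 0.4814 / 2.9244 = 0.1646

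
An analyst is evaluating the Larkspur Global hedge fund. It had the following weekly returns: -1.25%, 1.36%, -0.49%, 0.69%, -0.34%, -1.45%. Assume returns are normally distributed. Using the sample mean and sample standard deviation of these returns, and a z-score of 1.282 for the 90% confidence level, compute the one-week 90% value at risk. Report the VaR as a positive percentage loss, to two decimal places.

μ = (-1.25 + 1.36 − 0.49 + 0.69 − 0.34 − 1.45) / 6 = -0.2467%
Sample σ = √[Σ(r − μ)² / 5] = √[5.9813 / 5] = √1.1963 = 1.0938%
VaR = −(μ − z·σ) = −(-0.2467 − 1.282 × 1.0938) = −(-1.6490) = 1.6490%

1.65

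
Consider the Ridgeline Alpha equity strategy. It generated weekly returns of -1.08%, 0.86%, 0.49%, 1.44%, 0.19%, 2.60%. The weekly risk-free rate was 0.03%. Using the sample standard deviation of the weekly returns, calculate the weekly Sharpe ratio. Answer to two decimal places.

0.58

r̄ = (-1.08 + 0.86 + 0.49 + 1.44 + 0.19 + 2.6) / 6 = 4.500 / 6 = 0.7500%
Σ(r − r̄)² = (-1.08 − 0.7500)² + (0.86 − 0.7500)² + … = 7.6408
σ = √[7.6408 / 5] = 1.2362%
Sharpe = (r̄ − rf) / σ = (0.7500 − 0.03) / 1.2362 = 0.7200 / 1.2362 = 0.5824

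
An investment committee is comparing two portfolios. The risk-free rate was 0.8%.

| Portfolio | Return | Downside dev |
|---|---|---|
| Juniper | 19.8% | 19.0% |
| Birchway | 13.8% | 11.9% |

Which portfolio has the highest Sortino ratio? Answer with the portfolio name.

Birchway

Juniper: Sortino ratio = (19.8% − 0.8%) / 19.0% = 1.000
Birchway: Sortino ratio = (13.8% − 0.8%) / 11.9% = 1.092
Highest: Birchway (1.092).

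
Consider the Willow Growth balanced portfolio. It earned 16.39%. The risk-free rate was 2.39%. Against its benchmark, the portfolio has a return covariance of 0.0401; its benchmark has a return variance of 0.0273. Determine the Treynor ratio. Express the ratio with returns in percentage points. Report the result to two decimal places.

9.53

β = Cov / Var = 0.0401 / 0.0273 = 1.4689
Treynor = (Rp − Rf) / β = (16.39% − 2.39%) / 1.4689 = 14.00 / 1.4689 = 9.5309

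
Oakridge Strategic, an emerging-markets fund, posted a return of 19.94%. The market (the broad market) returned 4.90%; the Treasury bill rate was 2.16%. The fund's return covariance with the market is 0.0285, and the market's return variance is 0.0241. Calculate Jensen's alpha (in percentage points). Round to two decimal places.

β = Cov / Var = 0.0285 / 0.0241 = 1.1826
E[R] = Rf + β(Rm − Rf) = 2.16% + 1.1826 × (4.90% − 2.16%) = 5.4003%
α = Rp − E[R] = 19.94% − 5.4003% = 14.5397

14.54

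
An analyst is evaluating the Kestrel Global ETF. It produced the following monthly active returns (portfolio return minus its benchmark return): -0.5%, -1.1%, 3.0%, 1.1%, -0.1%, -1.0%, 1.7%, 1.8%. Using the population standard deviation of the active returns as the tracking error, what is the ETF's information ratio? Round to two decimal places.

Mean return r̄ = 4.90 / 8 = 0.6125%
Population σ = √[Σ(r − r̄)² / 8] = √[15.8088 / 8] = √1.9761 = 1.4057%
IR = r̄ / tracking error = 0.6125 / 1.4057 = 0.4357

0.44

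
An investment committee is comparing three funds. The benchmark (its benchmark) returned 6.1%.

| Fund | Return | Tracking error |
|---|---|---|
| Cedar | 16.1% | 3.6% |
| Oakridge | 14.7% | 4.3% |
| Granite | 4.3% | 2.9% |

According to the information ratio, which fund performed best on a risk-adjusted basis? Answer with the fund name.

Cedar: IR = (16.1% − 6.1%) / 3.6% = 2.778
Oakridge: IR = (14.7% − 6.1%) / 4.3% = 2.000
Granite: IR = (4.3% − 6.1%) / 2.9% = -0.621
Highest: Cedar (2.778).

Cedar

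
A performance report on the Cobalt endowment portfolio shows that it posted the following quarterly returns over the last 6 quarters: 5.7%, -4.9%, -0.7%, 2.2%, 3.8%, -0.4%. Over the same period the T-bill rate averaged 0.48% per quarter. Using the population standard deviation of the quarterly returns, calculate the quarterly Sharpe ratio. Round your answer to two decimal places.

0.14

μ = (5.7 − 4.9 − 0.7 + 2.2 + 3.8 − 0.4) / 6 = 5.70 / 6 = 0.9500%
Σ(r − μ)² = (5.7 − 0.9500)² + (-4.9 − 0.9500)² + … = 71.0150
population σ = √(71.0150 / 6) = √11.8358 = 3.4403%
Sharpe = (μ − rf) / σ = (0.9500 − 0.48) / 3.4403 = 0.4700 / 3.4403 = 0.1366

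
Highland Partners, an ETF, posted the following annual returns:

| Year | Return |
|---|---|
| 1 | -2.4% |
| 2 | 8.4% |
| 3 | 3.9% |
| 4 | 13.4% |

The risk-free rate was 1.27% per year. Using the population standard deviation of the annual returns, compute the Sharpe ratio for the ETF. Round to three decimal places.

r̄ = (-2.4 + 8.4 + 3.9 + 13.4) / 4 = 5.8250%
Σ(r − r̄)² = (-2.4 − 5.8250)² + (8.4 − 5.8250)² + (3.9 − 5.8250)² + … = 135.3675
σ = √[135.3675 / 4] = 5.8174%
Sharpe = (r̄ − rf) / σ = (5.8250 − 1.27) / 5.8174 = 4.5550 / 5.8174 = 0.7830

0.783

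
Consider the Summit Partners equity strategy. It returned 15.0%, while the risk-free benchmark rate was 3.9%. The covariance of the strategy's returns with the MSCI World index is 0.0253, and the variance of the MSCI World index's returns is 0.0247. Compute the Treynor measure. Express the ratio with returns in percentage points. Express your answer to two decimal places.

β = Cov / Var = 0.0253 / 0.0247 = 1.0243
Treynor = (Rp − Rf) / β = (15.0% − 3.9%) / 1.0243 = 11.10 / 1.0243 = 10.8367

10.84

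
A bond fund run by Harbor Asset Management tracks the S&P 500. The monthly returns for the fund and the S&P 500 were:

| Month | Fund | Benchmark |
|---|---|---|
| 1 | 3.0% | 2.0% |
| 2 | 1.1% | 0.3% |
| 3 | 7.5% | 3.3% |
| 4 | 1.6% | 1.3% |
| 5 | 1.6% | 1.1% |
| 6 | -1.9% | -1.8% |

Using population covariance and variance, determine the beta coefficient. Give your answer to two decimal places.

1.70

r̄p = 2.1500%,  r̄m = 1.0333%
Cov = Σ(rp − r̄p)(rm − r̄m) / 6 = 4.1683
Var(rm) = Σ(rm − r̄m)² / 6 = 2.4522
β = Cov / Var = 4.1683 / 2.4522 = 1.6998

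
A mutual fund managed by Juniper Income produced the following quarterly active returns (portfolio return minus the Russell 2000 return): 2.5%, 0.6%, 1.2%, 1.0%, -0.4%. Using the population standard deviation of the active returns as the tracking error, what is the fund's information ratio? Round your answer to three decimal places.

μ = (2.5 + 0.6 + 1.2 + 1 − 0.4) / 5 = 4.90 / 5 = 0.9800%
Σ(r − μ)² = 4.4080; population σ = √(4.4080/5) = 0.9389%
IR = μ / tracking error = 0.9800 / 0.9389 = 1.0438

1.044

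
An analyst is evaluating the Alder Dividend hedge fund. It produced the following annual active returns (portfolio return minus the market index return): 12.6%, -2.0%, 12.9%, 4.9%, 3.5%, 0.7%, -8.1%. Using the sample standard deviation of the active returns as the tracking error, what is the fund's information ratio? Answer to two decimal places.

μ = (12.6 − 2 + 12.9 + 4.9 + 3.5 + 0.7 − 8.1) / 7 = 3.5000%
Sample σ = √[Σ(r − μ)² / 6] = √[345.7800 / 6] = √57.6300 = 7.5914%
IR = μ / tracking error = 3.5000 / 7.5914 = 0.4610

0.46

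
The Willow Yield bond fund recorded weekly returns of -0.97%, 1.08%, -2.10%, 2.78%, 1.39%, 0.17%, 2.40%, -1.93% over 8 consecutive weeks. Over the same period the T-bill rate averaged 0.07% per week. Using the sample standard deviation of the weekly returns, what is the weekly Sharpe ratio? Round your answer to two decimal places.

0.15

Mean return r̄ = 2.820 / 8 = 0.3525%
Σ(r − r̄)² = (-0.97 − 0.3525)² + (1.08 − 0.3525)² + (-2.1 − 0.3525)² + … = 24.6976
sample σ = √(24.6976 / 7) = √3.5282 = 1.8784%
Sharpe = (r̄ − rf) / σ = (0.3525 − 0.07) / 1.8784 = 0.2825 / 1.8784 = 0.1504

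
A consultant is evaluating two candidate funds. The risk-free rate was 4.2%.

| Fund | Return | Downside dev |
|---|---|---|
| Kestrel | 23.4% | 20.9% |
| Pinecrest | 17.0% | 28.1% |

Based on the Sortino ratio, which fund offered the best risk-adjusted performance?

Kestrel

Kestrel: Sortino ratio = (23.4% − 4.2%) / 20.9% = 0.919
Pinecrest: Sortino ratio = (17.0% − 4.2%) / 28.1% = 0.456
Highest: Kestrel (0.919).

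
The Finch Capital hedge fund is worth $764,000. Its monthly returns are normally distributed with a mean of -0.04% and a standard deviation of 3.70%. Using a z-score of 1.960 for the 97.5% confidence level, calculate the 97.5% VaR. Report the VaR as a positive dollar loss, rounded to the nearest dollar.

Return at the 97.5% tail: μ − z·σ = -0.04% − 1.960 × 3.70% = -0.04 − 7.2520 = -7.2920%
VaR = −(-7.2920%) × $764,000 = 7.2920% × $764,000 = $55,711

$55,711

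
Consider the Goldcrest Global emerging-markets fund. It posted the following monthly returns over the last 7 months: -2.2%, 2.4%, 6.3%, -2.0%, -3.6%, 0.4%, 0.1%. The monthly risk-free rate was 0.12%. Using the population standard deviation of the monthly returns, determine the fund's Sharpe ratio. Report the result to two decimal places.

0.03

r̄ = (-2.2 + 2.4 + 6.3 − 2 − 3.6 + 0.4 + 0.1) / 7 = 1.40 / 7 = 0.2000%
Population std dev = √[67.1400 / 7] = 3.0970%
Sharpe = (r̄ − rf) / σ = (0.2000 − 0.12) / 3.0970 = 0.0800 / 3.0970 = 0.0258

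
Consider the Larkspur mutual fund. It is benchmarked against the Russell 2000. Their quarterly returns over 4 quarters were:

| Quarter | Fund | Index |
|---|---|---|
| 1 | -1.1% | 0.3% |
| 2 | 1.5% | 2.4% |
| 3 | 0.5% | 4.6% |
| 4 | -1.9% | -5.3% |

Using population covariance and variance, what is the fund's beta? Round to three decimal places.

0.298

r̄p = -0.2500%,  r̄m = 0.5000%
Cov = Σ(rp − r̄p)(rm − r̄m) / 4 = 4.0350
Var(rm) = Σ(rm − r̄m)² / 4 = 13.5250
β = Cov / Var = 4.0350 / 13.5250 = 0.2983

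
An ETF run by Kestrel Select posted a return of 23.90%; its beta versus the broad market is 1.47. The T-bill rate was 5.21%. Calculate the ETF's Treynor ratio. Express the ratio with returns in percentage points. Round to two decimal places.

12.71

Treynor = (Rp − Rf) / β = (23.90% − 5.21%) / 1.47 = 18.69 / 1.47 = 12.7143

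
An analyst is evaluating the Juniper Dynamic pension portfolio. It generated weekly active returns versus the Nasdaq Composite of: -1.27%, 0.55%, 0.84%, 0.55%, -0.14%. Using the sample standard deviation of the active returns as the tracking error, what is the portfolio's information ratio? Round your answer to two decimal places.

0.12

Mean return r̄ = 0.530 / 5 = 0.1060%
Sample σ = √[Σ(r − r̄)² / 4] = √[2.8869 / 4] = √0.7217 = 0.8495%
IR = r̄ / tracking error = 0.1060 / 0.8495 = 0.1248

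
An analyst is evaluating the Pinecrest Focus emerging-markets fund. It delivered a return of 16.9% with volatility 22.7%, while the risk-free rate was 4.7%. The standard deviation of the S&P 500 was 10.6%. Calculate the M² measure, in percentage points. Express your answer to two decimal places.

10.40

Sharpe = (Rp − Rf) / σp = (16.9% − 4.7%) / 22.7% = 0.5374
M² = Rf + Sharpe × σm = 4.7% + 0.5374 × 10.6% = 10.3964%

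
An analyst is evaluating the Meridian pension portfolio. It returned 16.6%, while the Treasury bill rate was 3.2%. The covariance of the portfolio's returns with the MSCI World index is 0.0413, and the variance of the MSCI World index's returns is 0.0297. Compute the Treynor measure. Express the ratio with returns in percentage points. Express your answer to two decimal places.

9.64

β = Cov / Var = 0.0413 / 0.0297 = 1.3906
Treynor = (Rp − Rf) / β = (16.6% − 3.2%) / 1.3906 = 13.40 / 1.3906 = 9.6361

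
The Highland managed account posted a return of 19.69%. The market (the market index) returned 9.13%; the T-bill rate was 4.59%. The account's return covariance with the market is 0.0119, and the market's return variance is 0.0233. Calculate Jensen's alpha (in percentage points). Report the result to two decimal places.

β = Cov / Var = 0.0119 / 0.0233 = 0.5107
E[R] = Rf + β(Rm − Rf) = 4.59% + 0.5107 × (9.13% − 4.59%) = 6.9086%
α = Rp − E[R] = 19.69% − 6.9086% = 12.7814

12.78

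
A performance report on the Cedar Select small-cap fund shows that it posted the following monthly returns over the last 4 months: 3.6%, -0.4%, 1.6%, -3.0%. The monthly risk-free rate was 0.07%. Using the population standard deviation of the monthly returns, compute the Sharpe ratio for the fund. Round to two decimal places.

0.16

r̄ = (3.6 − 0.4 + 1.6 − 3) / 4 = 0.4500%
Population std dev = √[23.8700 / 4] = 2.4428%
Sharpe = (r̄ − rf) / σ = (0.4500 − 0.07) / 2.4428 = 0.3800 / 2.4428 = 0.1556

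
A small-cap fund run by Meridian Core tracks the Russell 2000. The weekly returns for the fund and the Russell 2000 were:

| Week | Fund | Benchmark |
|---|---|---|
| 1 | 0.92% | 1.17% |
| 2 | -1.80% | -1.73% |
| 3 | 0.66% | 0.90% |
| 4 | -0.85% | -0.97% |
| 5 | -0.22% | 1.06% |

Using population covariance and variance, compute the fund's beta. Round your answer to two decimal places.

0.76

r̄p = -0.2580%,  r̄m = 0.0860%
Cov = Σ(rp − r̄p)(rm − r̄m) / 5 = 1.0973
Var(rm) = Σ(rm − r̄m)² / 5 = 1.4399
β = Cov / Var = 1.0973 / 1.4399 = 0.7621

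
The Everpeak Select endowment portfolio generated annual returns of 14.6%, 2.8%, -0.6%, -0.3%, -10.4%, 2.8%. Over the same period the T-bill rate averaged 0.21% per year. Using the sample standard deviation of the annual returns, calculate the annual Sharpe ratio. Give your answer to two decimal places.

r̄ = (14.6 + 2.8 − 0.6 − 0.3 − 10.4 + 2.8) / 6 = 8.90 / 6 = 1.4833%
Σ(r − r̄)² = (14.6 − 1.4833)² + (2.8 − 1.4833)² + (-0.6 − 1.4833)² + … = 324.2483
σ = √[324.2483 / 5] = 8.0529%
Sharpe = (r̄ − rf) / σ = (1.4833 − 0.21) / 8.0529 = 1.2733 / 8.0529 = 0.1581

0.16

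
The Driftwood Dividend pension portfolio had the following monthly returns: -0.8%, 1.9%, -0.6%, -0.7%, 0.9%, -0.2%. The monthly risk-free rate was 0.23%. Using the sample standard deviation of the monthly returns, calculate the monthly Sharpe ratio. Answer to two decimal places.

r̄ = (-0.8 + 1.9 − 0.6 − 0.7 + 0.9 − 0.2) / 6 = 0.50 / 6 = 0.0833%
Sample σ = √[Σ(r − r̄)² / 5] = √[5.9083 / 5] = √1.1817 = 1.0871%
Sharpe = (r̄ − rf) / σ = (0.0833 − 0.23) / 1.0871 = -0.1467 / 1.0871 = -0.1349

-0.13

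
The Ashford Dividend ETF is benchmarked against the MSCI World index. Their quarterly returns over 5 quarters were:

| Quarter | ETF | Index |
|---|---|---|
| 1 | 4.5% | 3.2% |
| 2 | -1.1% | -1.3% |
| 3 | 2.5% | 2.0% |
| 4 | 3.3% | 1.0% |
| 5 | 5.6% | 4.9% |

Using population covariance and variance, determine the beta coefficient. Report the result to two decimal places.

1.04

r̄p = 2.9600%,  r̄m = 1.9600%
Cov = Σ(rp − r̄p)(rm − r̄m) / 5 = 4.5124
Var(rm) = Σ(rm − r̄m)² / 5 = 4.3464
β = Cov / Var = 4.5124 / 4.3464 = 1.0382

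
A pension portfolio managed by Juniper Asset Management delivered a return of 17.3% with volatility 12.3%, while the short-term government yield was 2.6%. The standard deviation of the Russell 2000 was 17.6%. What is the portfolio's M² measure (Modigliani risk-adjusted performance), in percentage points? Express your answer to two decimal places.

23.63

Sharpe = (Rp − Rf) / σp = (17.3% − 2.6%) / 12.3% = 1.1951
M² = Rf + Sharpe × σm = 2.6% + 1.1951 × 17.6% = 23.6338%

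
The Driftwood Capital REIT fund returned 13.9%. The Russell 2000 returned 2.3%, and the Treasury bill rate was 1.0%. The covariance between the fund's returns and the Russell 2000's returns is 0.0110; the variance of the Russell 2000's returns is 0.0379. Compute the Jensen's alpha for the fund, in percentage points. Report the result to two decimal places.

β = Cov / Var = 0.0110 / 0.0379 = 0.2902
E[R] = Rf + β(Rm − Rf) = 1.0% + 0.2902 × (2.3% − 1.0%) = 1.3773%
α = Rp − E[R] = 13.9% − 1.3773% = 12.5227

12.52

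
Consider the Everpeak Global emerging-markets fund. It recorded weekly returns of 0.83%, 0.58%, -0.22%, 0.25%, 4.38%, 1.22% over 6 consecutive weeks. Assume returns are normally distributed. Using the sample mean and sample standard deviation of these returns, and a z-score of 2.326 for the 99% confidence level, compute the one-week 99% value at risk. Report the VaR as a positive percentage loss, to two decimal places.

r̄ = (0.83 + 0.58 − 0.22 + 0.25 + 4.38 + 1.22) / 6 = 7.040 / 6 = 1.1733%
Σ(r − r̄)² = (0.83 − 1.1733)² + (0.58 − 1.1733)² + … = 13.5487
σ = √[13.5487 / 5] = 1.6461%
VaR = −(r̄ − z·σ) = −(1.1733 − 2.326 × 1.6461) = −(-2.6555) = 2.6555%

2.66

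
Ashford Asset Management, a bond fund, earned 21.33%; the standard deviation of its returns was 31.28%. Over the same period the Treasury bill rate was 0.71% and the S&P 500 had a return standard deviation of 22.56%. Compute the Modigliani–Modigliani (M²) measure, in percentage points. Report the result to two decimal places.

15.58

Sharpe = (Rp − Rf) / σp = (21.33% − 0.71%) / 31.28% = 0.6592
M² = Rf + Sharpe × σm = 0.71% + 0.6592 × 22.56% = 15.5816%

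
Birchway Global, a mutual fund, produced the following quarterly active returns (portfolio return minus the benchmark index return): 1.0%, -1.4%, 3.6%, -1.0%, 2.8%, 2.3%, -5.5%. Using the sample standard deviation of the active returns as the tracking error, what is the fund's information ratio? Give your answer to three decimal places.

r̄ = (1 − 1.4 + 3.6 − 1 + 2.8 + 2.3 − 5.5) / 7 = 1.80 / 7 = 0.2571%
Σ(r − r̄)² = 59.8371; sample σ = √(59.8371/6) = 3.1580%
IR = r̄ / tracking error = 0.2571 / 3.1580 = 0.0814

0.081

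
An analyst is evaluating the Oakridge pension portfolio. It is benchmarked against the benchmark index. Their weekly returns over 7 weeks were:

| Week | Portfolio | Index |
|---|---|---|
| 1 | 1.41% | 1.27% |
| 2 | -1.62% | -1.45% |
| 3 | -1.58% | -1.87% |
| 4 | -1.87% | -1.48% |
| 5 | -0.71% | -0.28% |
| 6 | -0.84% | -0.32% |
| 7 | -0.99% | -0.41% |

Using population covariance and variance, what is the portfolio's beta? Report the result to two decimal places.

0.99

r̄p = -0.8857%,  r̄m = -0.6486%
Cov = Σ(rp − r̄p)(rm − r̄m) / 7 = 0.9592
Var(rm) = Σ(rm − r̄m)² / 7 = 0.9724
β = Cov / Var = 0.9592 / 0.9724 = 0.9864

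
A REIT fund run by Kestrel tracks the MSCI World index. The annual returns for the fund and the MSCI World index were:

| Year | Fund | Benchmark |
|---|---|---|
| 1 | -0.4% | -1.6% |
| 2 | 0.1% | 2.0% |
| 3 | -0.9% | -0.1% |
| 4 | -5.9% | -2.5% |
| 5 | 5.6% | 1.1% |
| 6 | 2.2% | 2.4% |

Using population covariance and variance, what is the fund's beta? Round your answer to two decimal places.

1.38

r̄p = 0.1167%,  r̄m = 0.2167%
Cov = Σ(rp − r̄p)(rm − r̄m) / 6 = 4.4947
Var(rm) = Σ(rm − r̄m)² / 6 = 3.2514
β = Cov / Var = 4.4947 / 3.2514 = 1.3824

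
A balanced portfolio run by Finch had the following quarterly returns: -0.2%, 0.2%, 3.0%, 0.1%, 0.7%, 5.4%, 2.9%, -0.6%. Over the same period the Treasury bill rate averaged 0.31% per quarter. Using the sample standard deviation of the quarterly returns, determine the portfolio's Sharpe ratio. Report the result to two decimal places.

0.54

r̄ = (-0.2 + 0.2 + 3 + 0.1 + 0.7 + 5.4 + 2.9 − 0.6) / 8 = 1.4375%
Sample σ = √[Σ(r − r̄)² / 7] = √[30.9788 / 7] = √4.4255 = 2.1037%
Sharpe = (r̄ − rf) / σ = (1.4375 − 0.31) / 2.1037 = 1.1275 / 2.1037 = 0.5360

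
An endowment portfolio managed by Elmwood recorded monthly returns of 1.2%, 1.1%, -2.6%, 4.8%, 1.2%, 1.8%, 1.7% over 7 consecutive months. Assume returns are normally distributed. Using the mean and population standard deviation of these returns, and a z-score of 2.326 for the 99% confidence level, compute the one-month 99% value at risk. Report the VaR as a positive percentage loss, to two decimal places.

3.33

r̄ = (1.2 + 1.1 − 2.6 + 4.8 + 1.2 + 1.8 + 1.7) / 7 = 9.20 / 7 = 1.3143%
Population std dev = √[27.9286 / 7] = 1.9974%
VaR = −(r̄ − z·σ) = −(1.3143 − 2.326 × 1.9974) = −(-3.3317) = 3.3317%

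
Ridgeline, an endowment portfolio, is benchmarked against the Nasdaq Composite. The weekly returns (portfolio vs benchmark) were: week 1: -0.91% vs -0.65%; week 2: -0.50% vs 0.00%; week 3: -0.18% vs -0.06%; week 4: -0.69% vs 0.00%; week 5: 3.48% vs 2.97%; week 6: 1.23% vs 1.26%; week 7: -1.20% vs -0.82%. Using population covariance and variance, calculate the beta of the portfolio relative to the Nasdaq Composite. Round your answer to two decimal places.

r̄p = 0.1757%,  r̄m = 0.3857%
Cov = Σ(rp − r̄p)(rm − r̄m) / 7 = 1.8568
Var(rm) = Σ(rm − r̄m)² / 7 = 1.4951
β = Cov / Var = 1.8568 / 1.4951 = 1.2419

1.24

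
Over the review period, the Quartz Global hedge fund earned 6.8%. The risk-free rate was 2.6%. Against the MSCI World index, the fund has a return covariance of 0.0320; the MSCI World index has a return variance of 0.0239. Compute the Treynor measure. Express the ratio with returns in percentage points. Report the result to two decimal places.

3.14

β = Cov / Var = 0.0320 / 0.0239 = 1.3389
Treynor = (Rp − Rf) / β = (6.8% − 2.6%) / 1.3389 = 4.20 / 1.3389 = 3.1369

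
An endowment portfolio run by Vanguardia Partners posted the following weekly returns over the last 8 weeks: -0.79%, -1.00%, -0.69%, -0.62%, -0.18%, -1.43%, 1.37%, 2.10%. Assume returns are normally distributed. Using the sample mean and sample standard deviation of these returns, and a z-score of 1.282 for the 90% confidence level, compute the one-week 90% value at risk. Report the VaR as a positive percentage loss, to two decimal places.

Mean return r̄ = -1.240 / 8 = -0.1550%
Σ(r − r̄)² = (-0.79 − (-0.1550))² + (-1 − (-0.1550))² + … = 10.6566
σ = √[10.6566 / 7] = 1.2338%
VaR = −(r̄ − z·σ) = −(-0.1550 − 1.282 × 1.2338) = −(-1.7367) = 1.7367%

1.74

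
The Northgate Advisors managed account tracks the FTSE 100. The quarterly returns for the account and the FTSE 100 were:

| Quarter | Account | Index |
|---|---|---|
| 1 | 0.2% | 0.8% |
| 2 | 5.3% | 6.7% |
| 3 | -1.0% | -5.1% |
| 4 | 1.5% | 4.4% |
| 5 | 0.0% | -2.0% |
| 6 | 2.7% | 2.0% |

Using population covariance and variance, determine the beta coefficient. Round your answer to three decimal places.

0.471

r̄p = 1.4500%,  r̄m = 1.1333%
Cov = Σ(rp − r̄p)(rm − r̄m) / 6 = 7.1517
Var(rm) = Σ(rm − r̄m)² / 6 = 15.1989
β = Cov / Var = 7.1517 / 15.1989 = 0.4705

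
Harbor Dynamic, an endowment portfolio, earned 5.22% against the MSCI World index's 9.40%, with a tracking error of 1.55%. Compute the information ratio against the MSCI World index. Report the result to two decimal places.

IR = (Rp − Rb) / TE = (5.22% − 9.40%) / 1.55% = -4.18% / 1.55% = -2.6968

-2.70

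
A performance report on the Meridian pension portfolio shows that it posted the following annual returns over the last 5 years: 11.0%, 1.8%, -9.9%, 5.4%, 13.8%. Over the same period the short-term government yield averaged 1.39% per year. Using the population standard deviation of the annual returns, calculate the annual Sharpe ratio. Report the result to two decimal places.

0.37

Mean return μ = 22.10 / 5 = 4.4200%
Σ(r − μ)² = (11 − 4.4200)² + (1.8 − 4.4200)² + … = 344.1680
σ = √[344.1680 / 5] = 8.2966%
Sharpe = (μ − rf) / σ = (4.4200 − 1.39) / 8.2966 = 3.0300 / 8.2966 = 0.3652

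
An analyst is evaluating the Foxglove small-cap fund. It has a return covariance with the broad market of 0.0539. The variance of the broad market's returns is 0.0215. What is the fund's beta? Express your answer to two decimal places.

β = Cov(Rp, Rm) / Var(Rm) = 0.0539 / 0.0215 = 2.5070

2.51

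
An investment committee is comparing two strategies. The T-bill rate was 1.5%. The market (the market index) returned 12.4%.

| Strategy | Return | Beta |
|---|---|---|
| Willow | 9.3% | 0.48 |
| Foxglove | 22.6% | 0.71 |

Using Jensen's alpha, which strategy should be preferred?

Willow: α = 9.3% − [1.5% + 0.48 × (12.4% − 1.5%)] = 2.568
Foxglove: α = 22.6% − [1.5% + 0.71 × (12.4% − 1.5%)] = 13.361
Highest: Foxglove (13.361).

Foxglove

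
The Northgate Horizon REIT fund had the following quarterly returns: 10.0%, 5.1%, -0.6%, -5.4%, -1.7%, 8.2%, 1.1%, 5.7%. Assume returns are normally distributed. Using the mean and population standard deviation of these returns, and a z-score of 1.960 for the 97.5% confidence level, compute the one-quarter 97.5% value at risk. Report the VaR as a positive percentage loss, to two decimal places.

6.92

μ = (10 + 5.1 − 0.6 − 5.4 − 1.7 + 8.2 + 1.1 + 5.7) / 8 = 22.40 / 8 = 2.8000%
Population σ = √[Σ(r − μ)² / 8] = √[196.6400 / 8] = √24.5800 = 4.9578%
VaR = −(μ − z·σ) = −(2.8000 − 1.960 × 4.9578) = −(-6.9173) = 6.9173%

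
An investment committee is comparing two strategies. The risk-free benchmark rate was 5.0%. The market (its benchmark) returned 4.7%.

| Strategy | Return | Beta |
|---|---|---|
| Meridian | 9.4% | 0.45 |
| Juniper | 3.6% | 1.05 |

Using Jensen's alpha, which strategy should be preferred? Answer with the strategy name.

Meridian: α = 9.4% − [5.0% + 0.45 × (4.7% − 5.0%)] = 4.535
Juniper: α = 3.6% − [5.0% + 1.05 × (4.7% − 5.0%)] = -1.085
Highest: Meridian (4.535).

Meridian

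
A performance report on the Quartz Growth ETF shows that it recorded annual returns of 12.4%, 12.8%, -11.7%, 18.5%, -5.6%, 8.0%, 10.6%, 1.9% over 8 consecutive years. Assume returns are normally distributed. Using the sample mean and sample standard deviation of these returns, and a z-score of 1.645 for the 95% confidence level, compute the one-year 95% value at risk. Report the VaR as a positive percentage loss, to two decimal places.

Mean return r̄ = 46.90 / 8 = 5.8625%
Σ(r − r̄)² = 733.1188; sample σ = √(733.1188/7) = 10.2338%
VaR = −(r̄ − z·σ) = −(5.8625 − 1.645 × 10.2338) = −(-10.9721) = 10.9721%

10.97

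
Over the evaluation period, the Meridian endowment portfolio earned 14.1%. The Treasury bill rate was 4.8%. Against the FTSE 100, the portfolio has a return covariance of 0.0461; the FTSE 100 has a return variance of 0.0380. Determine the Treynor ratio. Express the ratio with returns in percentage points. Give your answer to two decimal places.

β = Cov / Var = 0.0461 / 0.0380 = 1.2132
Treynor = (Rp − Rf) / β = (14.1% − 4.8%) / 1.2132 = 9.30 / 1.2132 = 7.6657

7.67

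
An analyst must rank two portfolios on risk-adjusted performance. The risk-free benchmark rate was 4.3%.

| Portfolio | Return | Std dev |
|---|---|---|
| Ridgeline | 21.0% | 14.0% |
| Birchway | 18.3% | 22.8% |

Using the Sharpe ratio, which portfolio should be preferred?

Ridgeline

Ridgeline: Sharpe ratio = (21.0% − 4.3%) / 14.0% = 1.193
Birchway: Sharpe ratio = (18.3% − 4.3%) / 22.8% = 0.614
Highest: Ridgeline (1.193).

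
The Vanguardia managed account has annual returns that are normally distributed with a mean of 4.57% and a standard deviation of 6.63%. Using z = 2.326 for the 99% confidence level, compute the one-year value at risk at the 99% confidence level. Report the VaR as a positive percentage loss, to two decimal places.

10.85

VaR (as % loss) = −(μ − z·σ) = −(4.57% − 2.326 × 6.63%) = −(-10.85138%) = 10.85138%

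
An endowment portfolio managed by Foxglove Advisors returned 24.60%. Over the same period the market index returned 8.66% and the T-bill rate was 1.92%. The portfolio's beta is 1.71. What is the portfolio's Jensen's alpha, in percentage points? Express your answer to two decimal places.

11.15

CAPM expected return = Rf + β(Rm − Rf) = 1.92% + 1.71 × (8.66% − 1.92%) = 1.92 + 1.71 × 6.74 = 13.4454%
Jensen's α = Rp − E[R] = 24.60% − 13.4454% = 11.1546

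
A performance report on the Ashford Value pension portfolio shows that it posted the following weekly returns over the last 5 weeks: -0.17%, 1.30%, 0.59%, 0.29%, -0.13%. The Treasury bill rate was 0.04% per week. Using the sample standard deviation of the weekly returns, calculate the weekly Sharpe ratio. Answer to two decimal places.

Mean return r̄ = 1.880 / 5 = 0.3760%
Σ(r − r̄)² = 1.4611; sample σ = √(1.4611/4) = 0.6044%
Sharpe = (r̄ − rf) / σ = (0.3760 − 0.04) / 0.6044 = 0.3360 / 0.6044 = 0.5559

0.56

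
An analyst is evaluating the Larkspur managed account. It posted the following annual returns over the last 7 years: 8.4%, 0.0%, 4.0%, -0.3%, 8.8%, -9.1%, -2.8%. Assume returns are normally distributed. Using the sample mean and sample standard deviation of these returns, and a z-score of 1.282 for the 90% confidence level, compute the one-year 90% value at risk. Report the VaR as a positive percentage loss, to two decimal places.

6.88

r̄ = (8.4 + 0 + 4 − 0.3 + 8.8 − 9.1 − 2.8) / 7 = 9.00 / 7 = 1.2857%
Σ(r − r̄)² = 243.1686; sample σ = √(243.1686/6) = 6.3662%
VaR = −(r̄ − z·σ) = −(1.2857 − 1.282 × 6.3662) = −(-6.8758) = 6.8758%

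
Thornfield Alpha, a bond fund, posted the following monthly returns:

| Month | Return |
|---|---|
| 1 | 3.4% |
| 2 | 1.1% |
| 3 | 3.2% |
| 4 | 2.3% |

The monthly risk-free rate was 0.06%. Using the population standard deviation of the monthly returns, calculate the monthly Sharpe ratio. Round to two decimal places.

r̄ = (3.4 + 1.1 + 3.2 + 2.3) / 4 = 2.5000%
Σ(r − r̄)² = 3.3000; population σ = √(3.3000/4) = 0.9083%
Sharpe = (r̄ − rf) / σ = (2.5000 − 0.06) / 0.9083 = 2.4400 / 0.9083 = 2.6863

2.69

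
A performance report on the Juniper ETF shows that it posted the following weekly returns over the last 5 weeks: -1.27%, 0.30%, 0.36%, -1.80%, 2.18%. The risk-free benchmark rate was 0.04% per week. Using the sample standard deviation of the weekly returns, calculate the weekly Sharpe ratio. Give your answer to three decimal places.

-0.055

r̄ = (-1.27 + 0.3 + 0.36 − 1.8 + 2.18) / 5 = -0.230 / 5 = -0.0460%
Σ(r − r̄)² = (-1.27 − (-0.0460))² + (0.3 − (-0.0460))² + (0.36 − (-0.0460))² + … = 9.8143
σ = √[9.8143 / 4] = 1.5664%
Sharpe = (r̄ − rf) / σ = (-0.0460 − 0.04) / 1.5664 = -0.0860 / 1.5664 = -0.0549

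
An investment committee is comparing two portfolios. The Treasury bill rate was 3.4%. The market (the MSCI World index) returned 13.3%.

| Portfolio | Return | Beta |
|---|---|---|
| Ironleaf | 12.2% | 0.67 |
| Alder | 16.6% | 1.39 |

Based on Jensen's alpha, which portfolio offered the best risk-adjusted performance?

Ironleaf: α = 12.2% − [3.4% + 0.67 × (13.3% − 3.4%)] = 2.167
Alder: α = 16.6% − [3.4% + 1.39 × (13.3% − 3.4%)] = -0.561
Highest: Ironleaf (2.167).

Ironleaf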